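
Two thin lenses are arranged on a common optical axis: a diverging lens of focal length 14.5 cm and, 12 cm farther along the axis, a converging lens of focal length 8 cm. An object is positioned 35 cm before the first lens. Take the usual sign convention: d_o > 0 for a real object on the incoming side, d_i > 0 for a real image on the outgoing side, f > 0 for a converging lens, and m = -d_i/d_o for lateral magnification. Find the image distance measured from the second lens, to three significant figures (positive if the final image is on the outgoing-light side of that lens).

12.5 cm

Lens 1: 1/d_i1 = 1/f_1 - 1/d_o1 = 1/(-14.5) - 1/35 = -0.09754 cm^-1, so d_i1 = -10.253 cm.
The intermediate image is virtual, 10.253 cm to the left of lens 1, so d_o2 = L - d_i1 = 12 - (-10.253) = 22.253 cm.
Lens 2: 1/d_i2 = 1/f_2 - 1/d_o2 = 1/8 - 1/(22.253) = 0.08006 cm^-1, so d_i2 = 12.490 cm.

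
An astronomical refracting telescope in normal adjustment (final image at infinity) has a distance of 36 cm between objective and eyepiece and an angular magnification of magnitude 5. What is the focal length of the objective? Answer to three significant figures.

In normal adjustment the tube length equals f_obj + f_eye and |M| = f_obj/f_eye.
So f_obj = 5 f_eye and 5 f_eye + f_eye = 36 cm, giving f_eye = 36/6 = 6.000 cm and f_obj = 30.000 cm.

30.0 cm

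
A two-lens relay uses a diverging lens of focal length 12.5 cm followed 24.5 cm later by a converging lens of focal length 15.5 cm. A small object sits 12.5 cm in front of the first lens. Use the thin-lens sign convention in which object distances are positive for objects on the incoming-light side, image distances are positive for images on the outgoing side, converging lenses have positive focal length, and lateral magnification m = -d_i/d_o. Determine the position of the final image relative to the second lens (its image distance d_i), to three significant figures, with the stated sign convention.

31.3 cm

Applying the thin-lens equation to the first lens, 1/(-12.5) = 1/12.5 + 1/d_i1, which gives d_i1 = -6.250 cm.
With d_i1 < 0 the first image is virtual and lies on the object side; the object distance for lens 2 is d_o2 = 24.5 - (-6.250) = 30.750 cm.
Applying the thin-lens equation again with f_2 = 15.5 cm and d_o2 = 30.750 cm gives d_i2 = 31.254 cm.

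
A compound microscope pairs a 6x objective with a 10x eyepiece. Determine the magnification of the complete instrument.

The overall magnification of a compound microscope is the product of the objective and eyepiece magnifications:
M = M_obj x M_eye = 6 x 10 = 60.

60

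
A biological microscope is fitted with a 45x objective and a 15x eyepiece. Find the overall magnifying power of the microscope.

The overall magnification of a compound microscope is the product of the objective and eyepiece magnifications:
M = M_obj x M_eye = 45 x 15 = 675.

675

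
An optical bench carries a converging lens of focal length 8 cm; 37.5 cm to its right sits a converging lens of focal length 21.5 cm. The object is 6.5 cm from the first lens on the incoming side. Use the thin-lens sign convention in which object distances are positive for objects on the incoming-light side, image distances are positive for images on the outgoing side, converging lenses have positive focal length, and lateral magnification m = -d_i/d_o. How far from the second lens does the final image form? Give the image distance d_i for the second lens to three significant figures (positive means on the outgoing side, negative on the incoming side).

30.6 cm

Applying the thin-lens equation to the first lens, 1/8 = 1/6.5 + 1/d_i1, which gives d_i1 = -34.667 cm.
With d_i1 < 0 the first image is virtual and lies on the object side; the object distance for lens 2 is d_o2 = 37.5 - (-34.667) = 72.167 cm.
Applying the thin-lens equation again with f_2 = 21.5 cm and d_o2 = 72.167 cm gives d_i2 = 30.623 cm.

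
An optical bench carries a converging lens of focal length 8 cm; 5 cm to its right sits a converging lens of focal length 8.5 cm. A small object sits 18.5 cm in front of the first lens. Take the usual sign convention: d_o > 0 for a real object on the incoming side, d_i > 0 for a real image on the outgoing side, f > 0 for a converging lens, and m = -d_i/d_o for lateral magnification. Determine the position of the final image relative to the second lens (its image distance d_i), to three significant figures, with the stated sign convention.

Applying the thin-lens equation to the first lens, 1/8 = 1/18.5 + 1/d_i1, which gives d_i1 = 14.095 cm.
This image would form 14.095 cm past lens 1, i.e. 9.095 cm beyond lens 2, so it is a virtual object for lens 2: d_o2 = 5 - 14.095 = -9.095 cm.
Applying the thin-lens equation again with f_2 = 8.5 cm and d_o2 = -9.095 cm gives d_i2 = 4.394 cm.

4.39 cm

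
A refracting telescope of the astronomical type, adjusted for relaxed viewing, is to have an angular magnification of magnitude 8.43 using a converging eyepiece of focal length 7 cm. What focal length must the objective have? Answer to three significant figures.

59.0 cm

|M| = f_obj/|f_eye|, so f_obj = |M| x |f_eye| = 8.43 x 7 = 59.010 cm.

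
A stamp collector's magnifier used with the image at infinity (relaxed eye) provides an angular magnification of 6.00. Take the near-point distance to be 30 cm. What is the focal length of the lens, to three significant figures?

5.00 cm

For the image at infinity, M = D/f.
f = D/M = 30/6.0 = 5.000 cm.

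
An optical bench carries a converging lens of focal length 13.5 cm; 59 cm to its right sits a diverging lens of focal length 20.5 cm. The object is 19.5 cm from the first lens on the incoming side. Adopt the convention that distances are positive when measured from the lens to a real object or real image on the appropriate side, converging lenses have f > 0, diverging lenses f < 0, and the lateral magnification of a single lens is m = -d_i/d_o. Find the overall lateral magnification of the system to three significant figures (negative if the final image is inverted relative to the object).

-1.29

First lens: d_i1 = 1/(1/13.5 - 1/19.5) = 43.875 cm.
m_1 = -(43.875)/19.5 = -2.2500.
Object distance for lens 2: d_o2 = 59 - 43.875 = 15.125 cm.
Second lens: d_i2 = 1/(1/(-20.5) - 1/(15.125)) = -8.704 cm.
m_2 = -(-8.704)/(15.125) = 0.5754.
Overall magnification: m = m_1 m_2 = -1.2947.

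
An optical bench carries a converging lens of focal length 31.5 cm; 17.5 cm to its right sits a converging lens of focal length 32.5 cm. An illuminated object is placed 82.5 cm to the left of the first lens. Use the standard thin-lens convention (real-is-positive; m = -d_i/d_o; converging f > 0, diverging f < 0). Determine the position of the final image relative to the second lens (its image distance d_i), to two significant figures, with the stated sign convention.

Lens 1: 1/d_i1 = 1/f_1 - 1/d_o1 = 1/31.5 - 1/82.5 = 0.01962 cm^-1, so d_i1 = 50.956 cm.
Since 50.956 cm > 17.5 cm, the first image lies past the second lens and serves as a virtual object: d_o2 = L - d_i1 = -33.456 cm.
Lens 2: 1/d_i2 = 1/f_2 - 1/d_o2 = 1/32.5 - 1/(-33.456) = 0.06066 cm^-1, so d_i2 = 16.486 cm.

16 cm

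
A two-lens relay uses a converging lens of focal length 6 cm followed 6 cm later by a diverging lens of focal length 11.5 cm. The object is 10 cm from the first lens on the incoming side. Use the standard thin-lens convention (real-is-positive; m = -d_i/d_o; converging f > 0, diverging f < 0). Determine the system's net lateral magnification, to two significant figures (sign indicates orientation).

-6.9

Lens 1: 1/d_i1 = 1/f_1 - 1/d_o1 = 1/6 - 1/10 = 0.06667 cm^-1, so d_i1 = 15.000 cm.
m_1 = -(15.000)/10 = -1.5000.
Since 15.000 cm > 6 cm, the first image lies past the second lens and serves as a virtual object: d_o2 = L - d_i1 = -9.000 cm.
Lens 2: 1/d_i2 = 1/f_2 - 1/d_o2 = 1/(-11.5) - 1/(-9.000) = 0.02415 cm^-1, so d_i2 = 41.400 cm.
m_2 = -(41.400)/(-9.000) = 4.6000.
The system's lateral magnification is m_1 m_2 = (-1.5000)(4.6000) = -6.9000.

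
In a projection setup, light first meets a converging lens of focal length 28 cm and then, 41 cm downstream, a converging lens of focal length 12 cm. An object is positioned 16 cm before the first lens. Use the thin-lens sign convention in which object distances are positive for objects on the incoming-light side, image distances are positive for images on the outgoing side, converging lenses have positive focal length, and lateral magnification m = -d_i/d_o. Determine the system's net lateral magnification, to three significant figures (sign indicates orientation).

First lens: d_i1 = 1/(1/28 - 1/16) = -37.333 cm.
m_1 = -(-37.333)/16 = 2.3333.
With d_i1 < 0 the first image is virtual and lies on the object side; the object distance for lens 2 is d_o2 = 41 - (-37.333) = 78.333 cm.
Second lens: d_i2 = 1/(1/12 - 1/(78.333)) = 14.171 cm.
m_2 = -(14.171)/(78.333) = -0.1809.
The system's lateral magnification is m_1 m_2 = (2.3333)(-0.1809) = -0.4221.

-0.422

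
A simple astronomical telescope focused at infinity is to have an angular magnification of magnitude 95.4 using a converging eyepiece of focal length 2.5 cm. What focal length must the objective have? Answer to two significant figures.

|M| = f_obj/|f_eye|, so f_obj = |M| x |f_eye| = 95.4 x 2.5 = 238.500 cm.

240 cm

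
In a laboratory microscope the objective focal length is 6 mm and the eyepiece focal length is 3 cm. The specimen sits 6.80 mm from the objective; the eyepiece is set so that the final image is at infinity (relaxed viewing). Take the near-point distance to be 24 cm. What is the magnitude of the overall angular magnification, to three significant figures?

60.0

Convert to cm: f_obj = 6 mm = 0.6 cm; d_o = 6.80 mm = 0.68 cm.
Objective: 1/d_i = 1/f_obj - 1/d_o = 1/0.6 - 1/0.68 = 0.19608 cm^-1, so d_i = 5.100 cm.
m_obj = -d_i/d_o = -5.100/0.68 = -7.500.
Eyepiece angular magnification (image at infinity): M_eye = D/f_e = 24/3 = 8.000.
Overall M = m_obj x M_eye = (-7.500)(8.000) = -60.00.
|M| = 60.00.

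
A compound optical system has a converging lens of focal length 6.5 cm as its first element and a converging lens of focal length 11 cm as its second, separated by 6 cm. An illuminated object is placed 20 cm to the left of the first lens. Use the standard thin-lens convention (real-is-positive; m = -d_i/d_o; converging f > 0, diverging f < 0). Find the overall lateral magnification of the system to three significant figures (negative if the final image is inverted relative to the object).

Applying the thin-lens equation to the first lens, 1/6.5 = 1/20 + 1/d_i1, which gives d_i1 = 9.630 cm.
Its lateral magnification is m_1 = -d_i1/d_o1 = -(9.630)/20 = -0.4815.
This image would form 9.630 cm past lens 1, i.e. 3.630 cm beyond lens 2, so it is a virtual object for lens 2: d_o2 = 6 - 9.630 = -3.630 cm.
Applying the thin-lens equation again with f_2 = 11 cm and d_o2 = -3.630 cm gives d_i2 = 2.729 cm.
m_2 = -(2.729)/(-3.630) = 0.7519.
Overall magnification: m = m_1 m_2 = -0.3620.

-0.362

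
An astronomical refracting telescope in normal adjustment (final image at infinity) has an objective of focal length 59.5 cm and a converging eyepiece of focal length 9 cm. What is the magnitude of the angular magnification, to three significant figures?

6.61

|M| = f_obj/|f_eye| = 59.5/9 = 6.611.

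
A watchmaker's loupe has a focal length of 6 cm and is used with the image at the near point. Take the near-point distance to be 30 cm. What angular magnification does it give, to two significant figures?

6.0

M = 1 + D/f = 1 + 30/6 = 6.000.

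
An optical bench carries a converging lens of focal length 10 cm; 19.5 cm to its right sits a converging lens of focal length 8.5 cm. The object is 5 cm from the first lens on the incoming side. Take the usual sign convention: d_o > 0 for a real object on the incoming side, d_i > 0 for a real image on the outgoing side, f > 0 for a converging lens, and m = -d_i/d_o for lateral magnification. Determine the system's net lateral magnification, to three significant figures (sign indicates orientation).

-0.810

Lens 1: 1/d_i1 = 1/f_1 - 1/d_o1 = 1/10 - 1/5 = -0.10000 cm^-1, so d_i1 = -10.000 cm.
m_1 = -(-10.000)/5 = 2.0000.
The intermediate image is virtual, 10.000 cm to the left of lens 1, so d_o2 = L - d_i1 = 19.5 - (-10.000) = 29.500 cm.
Lens 2: 1/d_i2 = 1/f_2 - 1/d_o2 = 1/8.5 - 1/(29.500) = 0.08375 cm^-1, so d_i2 = 11.940 cm.
m_2 = -(11.940)/(29.500) = -0.4048.
Total m = m_1 x m_2 = (2.0000)(-0.4048) = -0.8095.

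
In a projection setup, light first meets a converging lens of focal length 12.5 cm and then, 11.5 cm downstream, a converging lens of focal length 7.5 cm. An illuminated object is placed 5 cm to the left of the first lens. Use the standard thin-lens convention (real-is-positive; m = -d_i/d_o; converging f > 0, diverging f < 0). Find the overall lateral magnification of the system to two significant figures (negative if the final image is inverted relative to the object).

First lens: d_i1 = 1/(1/12.5 - 1/5) = -8.333 cm.
m_1 = -(-8.333)/5 = 1.6667.
With d_i1 < 0 the first image is virtual and lies on the object side; the object distance for lens 2 is d_o2 = 11.5 - (-8.333) = 19.833 cm.
Second lens: d_i2 = 1/(1/7.5 - 1/(19.833)) = 12.061 cm.
m_2 = -(12.061)/(19.833) = -0.6081.
Total m = m_1 x m_2 = (1.6667)(-0.6081) = -1.0135.

-1.0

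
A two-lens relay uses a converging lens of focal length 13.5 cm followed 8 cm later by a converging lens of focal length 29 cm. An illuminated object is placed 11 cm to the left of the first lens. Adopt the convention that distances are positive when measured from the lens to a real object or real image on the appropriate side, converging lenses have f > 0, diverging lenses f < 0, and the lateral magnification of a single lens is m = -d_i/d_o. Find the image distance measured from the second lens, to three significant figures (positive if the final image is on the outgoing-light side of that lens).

First lens: d_i1 = 1/(1/13.5 - 1/11) = -59.400 cm.
With d_i1 < 0 the first image is virtual and lies on the object side; the object distance for lens 2 is d_o2 = 8 - (-59.400) = 67.400 cm.
Second lens: d_i2 = 1/(1/29 - 1/(67.400)) = 50.901 cm.

50.9 cm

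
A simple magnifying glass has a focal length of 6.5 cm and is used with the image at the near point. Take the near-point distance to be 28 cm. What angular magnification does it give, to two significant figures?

M = 1 + D/f = 1 + 28/6.5 = 5.308.

5.3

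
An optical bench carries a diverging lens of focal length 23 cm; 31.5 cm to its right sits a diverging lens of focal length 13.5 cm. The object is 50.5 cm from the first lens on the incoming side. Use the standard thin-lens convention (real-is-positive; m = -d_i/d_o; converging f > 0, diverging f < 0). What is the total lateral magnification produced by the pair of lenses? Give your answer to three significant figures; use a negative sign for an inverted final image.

First lens: d_i1 = 1/(1/(-23) - 1/50.5) = -15.803 cm.
m_1 = -(-15.803)/50.5 = 0.3129.
With d_i1 < 0 the first image is virtual and lies on the object side; the object distance for lens 2 is d_o2 = 31.5 - (-15.803) = 47.303 cm.
Second lens: d_i2 = 1/(1/(-13.5) - 1/(47.303)) = -10.503 cm.
m_2 = -(-10.503)/(47.303) = 0.2220.
The system's lateral magnification is m_1 m_2 = (0.3129)(0.2220) = 0.0695.

0.0695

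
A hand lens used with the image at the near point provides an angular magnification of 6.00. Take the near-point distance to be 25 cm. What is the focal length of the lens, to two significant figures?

5.0 cm

For the image at the near point, M = 1 + D/f.
f = D/(M - 1) = 25/(6.0 - 1) = 5.000 cm.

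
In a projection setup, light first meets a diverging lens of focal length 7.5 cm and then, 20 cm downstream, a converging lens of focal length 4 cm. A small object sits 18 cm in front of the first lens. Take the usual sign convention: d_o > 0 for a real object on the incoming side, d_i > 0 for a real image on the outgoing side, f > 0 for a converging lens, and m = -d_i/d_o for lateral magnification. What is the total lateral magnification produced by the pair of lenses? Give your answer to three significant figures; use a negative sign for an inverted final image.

Applying the thin-lens equation to the first lens, 1/(-7.5) = 1/18 + 1/d_i1, which gives d_i1 = -5.294 cm.
Its lateral magnification is m_1 = -d_i1/d_o1 = -(-5.294)/18 = 0.2941.
The intermediate image is virtual, 5.294 cm to the left of lens 1, so d_o2 = L - d_i1 = 20 - (-5.294) = 25.294 cm.
Applying the thin-lens equation again with f_2 = 4 cm and d_o2 = 25.294 cm gives d_i2 = 4.751 cm.
m_2 = -(4.751)/(25.294) = -0.1878.
Total m = m_1 x m_2 = (0.2941)(-0.1878) = -0.0552.

-0.0552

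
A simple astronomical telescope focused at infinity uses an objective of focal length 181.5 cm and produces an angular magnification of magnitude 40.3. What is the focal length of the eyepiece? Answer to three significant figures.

4.50 cm

|M| = f_obj/f_eye, so f_eye = f_obj/|M| = 181.5/40.3 = 4.504 cm.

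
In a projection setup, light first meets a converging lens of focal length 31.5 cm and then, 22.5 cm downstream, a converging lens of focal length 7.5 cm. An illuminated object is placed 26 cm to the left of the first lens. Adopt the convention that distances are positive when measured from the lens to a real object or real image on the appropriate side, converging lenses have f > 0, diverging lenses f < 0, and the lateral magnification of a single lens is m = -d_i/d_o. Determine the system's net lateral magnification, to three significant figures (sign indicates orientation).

-0.262

First lens: d_i1 = 1/(1/31.5 - 1/26) = -148.909 cm.
m_1 = -(-148.909)/26 = 5.7273.
The intermediate image is virtual, 148.909 cm to the left of lens 1, so d_o2 = L - d_i1 = 22.5 - (-148.909) = 171.409 cm.
Second lens: d_i2 = 1/(1/7.5 - 1/(171.409)) = 7.843 cm.
m_2 = -(7.843)/(171.409) = -0.0458.
Total m = m_1 x m_2 = (5.7273)(-0.0458) = -0.2621.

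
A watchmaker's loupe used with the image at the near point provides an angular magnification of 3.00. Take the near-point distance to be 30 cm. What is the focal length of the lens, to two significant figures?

For the image at the near point, M = 1 + D/f.
f = D/(M - 1) = 30/(3.0 - 1) = 15.000 cm.

15 cm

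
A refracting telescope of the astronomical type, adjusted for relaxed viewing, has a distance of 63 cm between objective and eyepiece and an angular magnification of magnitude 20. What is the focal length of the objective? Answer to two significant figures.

In normal adjustment the tube length equals f_obj + f_eye and |M| = f_obj/f_eye.
So f_obj = 20 f_eye and 20 f_eye + f_eye = 63 cm, giving f_eye = 63/21 = 3.000 cm and f_obj = 60.000 cm.

60 cm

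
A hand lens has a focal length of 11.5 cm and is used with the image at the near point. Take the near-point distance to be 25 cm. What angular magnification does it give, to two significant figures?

3.2

M = 1 + D/f = 1 + 25/11.5 = 3.174.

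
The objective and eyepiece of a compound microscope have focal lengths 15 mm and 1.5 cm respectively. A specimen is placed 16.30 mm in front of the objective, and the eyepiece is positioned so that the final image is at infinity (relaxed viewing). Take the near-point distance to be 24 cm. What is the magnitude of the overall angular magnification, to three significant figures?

185

Convert to cm: f_obj = 15 mm = 1.5 cm; d_o = 16.30 mm = 1.63 cm.
Objective: 1/d_i = 1/f_obj - 1/d_o = 1/1.5 - 1/1.63 = 0.05317 cm^-1, so d_i = 18.808 cm.
m_obj = -d_i/d_o = -18.808/1.63 = -11.538.
Eyepiece angular magnification (image at infinity): M_eye = D/f_e = 24/1.5 = 16.000.
Overall M = m_obj x M_eye = (-11.538)(16.000) = -184.62.
|M| = 184.62.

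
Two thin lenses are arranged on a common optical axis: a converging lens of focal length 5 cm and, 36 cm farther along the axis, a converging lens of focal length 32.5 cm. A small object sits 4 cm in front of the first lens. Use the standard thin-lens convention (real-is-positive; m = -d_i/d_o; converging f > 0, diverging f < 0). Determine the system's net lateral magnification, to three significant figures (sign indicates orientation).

First lens: d_i1 = 1/(1/5 - 1/4) = -20.000 cm.
m_1 = -(-20.000)/4 = 5.0000.
With d_i1 < 0 the first image is virtual and lies on the object side; the object distance for lens 2 is d_o2 = 36 - (-20.000) = 56.000 cm.
Second lens: d_i2 = 1/(1/32.5 - 1/(56.000)) = 77.447 cm.
m_2 = -(77.447)/(56.000) = -1.3830.
The system's lateral magnification is m_1 m_2 = (5.0000)(-1.3830) = -6.9149.

-6.91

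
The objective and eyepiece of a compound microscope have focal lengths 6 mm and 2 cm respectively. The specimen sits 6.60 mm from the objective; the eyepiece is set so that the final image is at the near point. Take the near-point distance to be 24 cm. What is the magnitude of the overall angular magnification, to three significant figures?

130

Convert to cm: f_obj = 6 mm = 0.6 cm; d_o = 6.60 mm = 0.66 cm.
Objective: 1/d_i = 1/f_obj - 1/d_o = 1/0.6 - 1/0.66 = 0.15152 cm^-1, so d_i = 6.600 cm.
m_obj = -d_i/d_o = -6.600/0.66 = -10.000.
Eyepiece angular magnification (image at near point): M_eye = 1 + D/f_e = 1 + 24/2 = 13.000.
Overall M = m_obj x M_eye = (-10.000)(13.000) = -130.00.
|M| = 130.00.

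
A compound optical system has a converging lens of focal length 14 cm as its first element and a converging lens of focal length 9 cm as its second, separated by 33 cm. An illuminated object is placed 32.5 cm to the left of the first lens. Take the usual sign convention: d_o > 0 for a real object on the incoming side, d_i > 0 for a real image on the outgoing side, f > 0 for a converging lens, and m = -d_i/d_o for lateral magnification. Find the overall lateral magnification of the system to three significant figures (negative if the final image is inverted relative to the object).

-11.5

First lens: d_i1 = 1/(1/14 - 1/32.5) = 24.595 cm.
m_1 = -(24.595)/32.5 = -0.7568.
Object distance for lens 2: d_o2 = 33 - 24.595 = 8.405 cm.
Second lens: d_i2 = 1/(1/9 - 1/(8.405)) = -127.227 cm.
m_2 = -(-127.227)/(8.405) = 15.1364.
The system's lateral magnification is m_1 m_2 = (-0.7568)(15.1364) = -11.4545.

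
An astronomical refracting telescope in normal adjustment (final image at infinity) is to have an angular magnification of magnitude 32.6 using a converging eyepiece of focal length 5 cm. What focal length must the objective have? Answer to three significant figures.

|M| = f_obj/|f_eye|, so f_obj = |M| x |f_eye| = 32.6 x 5 = 163.000 cm.

163 cm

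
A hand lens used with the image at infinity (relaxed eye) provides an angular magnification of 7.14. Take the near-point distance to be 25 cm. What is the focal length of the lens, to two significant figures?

For the image at infinity, M = D/f.
f = D/M = 25/7.14 = 3.501 cm.

3.5 cm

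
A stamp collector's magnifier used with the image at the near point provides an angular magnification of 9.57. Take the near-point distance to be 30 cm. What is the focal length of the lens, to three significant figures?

3.50 cm

For the image at the near point, M = 1 + D/f.
f = D/(M - 1) = 30/(9.57 - 1) = 3.501 cm.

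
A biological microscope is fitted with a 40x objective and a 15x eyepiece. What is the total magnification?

600

The overall magnification of a compound microscope is the product of the objective and eyepiece magnifications:
M = M_obj x M_eye = 40 x 15 = 600.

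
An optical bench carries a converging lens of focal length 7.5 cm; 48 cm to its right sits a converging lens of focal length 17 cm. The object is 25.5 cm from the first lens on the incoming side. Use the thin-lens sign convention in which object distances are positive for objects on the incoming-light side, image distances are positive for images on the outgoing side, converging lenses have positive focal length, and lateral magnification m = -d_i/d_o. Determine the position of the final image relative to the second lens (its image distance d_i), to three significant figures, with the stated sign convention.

31.2 cm

Lens 1: 1/d_i1 = 1/f_1 - 1/d_o1 = 1/7.5 - 1/25.5 = 0.09412 cm^-1, so d_i1 = 10.625 cm.
Object distance for lens 2: d_o2 = 48 - 10.625 = 37.375 cm.
Lens 2: 1/d_i2 = 1/f_2 - 1/d_o2 = 1/17 - 1/(37.375) = 0.03207 cm^-1, so d_i2 = 31.184 cm.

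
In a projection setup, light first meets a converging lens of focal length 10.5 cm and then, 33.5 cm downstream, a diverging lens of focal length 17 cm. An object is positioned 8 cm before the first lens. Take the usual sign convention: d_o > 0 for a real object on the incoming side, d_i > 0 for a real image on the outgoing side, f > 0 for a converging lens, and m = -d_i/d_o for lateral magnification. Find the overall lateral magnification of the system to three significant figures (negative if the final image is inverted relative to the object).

0.849

Applying the thin-lens equation to the first lens, 1/10.5 = 1/8 + 1/d_i1, which gives d_i1 = -33.600 cm.
Its lateral magnification is m_1 = -d_i1/d_o1 = -(-33.600)/8 = 4.2000.
The intermediate image is virtual, 33.600 cm to the left of lens 1, so d_o2 = L - d_i1 = 33.5 - (-33.600) = 67.100 cm.
Applying the thin-lens equation again with f_2 = -17 cm and d_o2 = 67.100 cm gives d_i2 = -13.564 cm.
m_2 = -(-13.564)/(67.100) = 0.2021.
Total m = m_1 x m_2 = (4.2000)(0.2021) = 0.8490.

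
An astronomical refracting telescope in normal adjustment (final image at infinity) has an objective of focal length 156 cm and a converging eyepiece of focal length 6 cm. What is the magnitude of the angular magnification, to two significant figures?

26

|M| = f_obj/|f_eye| = 156/6 = 26.000.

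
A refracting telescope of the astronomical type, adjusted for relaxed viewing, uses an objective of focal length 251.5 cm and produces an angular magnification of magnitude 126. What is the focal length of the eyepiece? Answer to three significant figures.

|M| = f_obj/f_eye, so f_eye = f_obj/|M| = 251.5/126.0 = 1.996 cm.

2.00 cm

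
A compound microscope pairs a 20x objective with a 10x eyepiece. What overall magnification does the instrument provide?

200

The overall magnification of a compound microscope is the product of the objective and eyepiece magnifications:
M = M_obj x M_eye = 20 x 10 = 200.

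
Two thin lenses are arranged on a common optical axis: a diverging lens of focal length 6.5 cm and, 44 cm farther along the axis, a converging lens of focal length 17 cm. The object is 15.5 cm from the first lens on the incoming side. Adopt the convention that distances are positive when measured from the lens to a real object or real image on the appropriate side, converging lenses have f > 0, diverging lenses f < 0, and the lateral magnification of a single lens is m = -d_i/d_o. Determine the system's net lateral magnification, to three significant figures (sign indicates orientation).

-0.159

First lens: d_i1 = 1/(1/(-6.5) - 1/15.5) = -4.580 cm.
m_1 = -(-4.580)/15.5 = 0.2955.
The intermediate image is virtual, 4.580 cm to the left of lens 1, so d_o2 = L - d_i1 = 44 - (-4.580) = 48.580 cm.
Second lens: d_i2 = 1/(1/17 - 1/(48.580)) = 26.151 cm.
m_2 = -(26.151)/(48.580) = -0.5383.
The system's lateral magnification is m_1 m_2 = (0.2955)(-0.5383) = -0.1591.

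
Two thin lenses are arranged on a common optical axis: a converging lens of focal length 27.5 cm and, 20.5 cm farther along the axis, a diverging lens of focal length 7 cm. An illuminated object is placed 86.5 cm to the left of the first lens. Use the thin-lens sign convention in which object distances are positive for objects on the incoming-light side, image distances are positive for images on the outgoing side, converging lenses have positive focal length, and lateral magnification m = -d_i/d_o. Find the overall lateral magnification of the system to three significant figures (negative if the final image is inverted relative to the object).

Applying the thin-lens equation to the first lens, 1/27.5 = 1/86.5 + 1/d_i1, which gives d_i1 = 40.318 cm.
Its lateral magnification is m_1 = -d_i1/d_o1 = -(40.318)/86.5 = -0.4661.
Since 40.318 cm > 20.5 cm, the first image lies past the second lens and serves as a virtual object: d_o2 = L - d_i1 = -19.818 cm.
Applying the thin-lens equation again with f_2 = -7 cm and d_o2 = -19.818 cm gives d_i2 = -10.823 cm.
m_2 = -(-10.823)/(-19.818) = -0.5461.
The system's lateral magnification is m_1 m_2 = (-0.4661)(-0.5461) = 0.2545.

0.255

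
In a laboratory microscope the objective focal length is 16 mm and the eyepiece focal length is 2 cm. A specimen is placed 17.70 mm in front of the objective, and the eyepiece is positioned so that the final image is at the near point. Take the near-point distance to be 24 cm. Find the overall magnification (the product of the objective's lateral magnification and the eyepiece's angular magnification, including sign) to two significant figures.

Convert to cm: f_obj = 16 mm = 1.6 cm; d_o = 17.70 mm = 1.77 cm.
Objective: 1/d_i = 1/f_obj - 1/d_o = 1/1.6 - 1/1.77 = 0.06003 cm^-1, so d_i = 16.659 cm.
m_obj = -d_i/d_o = -16.659/1.77 = -9.412.
Eyepiece angular magnification (image at near point): M_eye = 1 + D/f_e = 1 + 24/2 = 13.000.
Overall M = m_obj x M_eye = (-9.412)(13.000) = -122.35.

-120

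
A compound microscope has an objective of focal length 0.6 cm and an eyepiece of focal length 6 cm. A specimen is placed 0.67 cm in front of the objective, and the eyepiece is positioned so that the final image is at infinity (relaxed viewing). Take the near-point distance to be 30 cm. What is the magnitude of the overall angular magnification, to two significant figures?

43

Objective: 1/d_i = 1/f_obj - 1/d_o = 1/0.6 - 1/0.67 = 0.17413 cm^-1, so d_i = 5.743 cm.
m_obj = -d_i/d_o = -5.743/0.67 = -8.571.
Eyepiece angular magnification (image at infinity): M_eye = D/f_e = 30/6 = 5.000.
Overall M = m_obj x M_eye = (-8.571)(5.000) = -42.86.
|M| = 42.86.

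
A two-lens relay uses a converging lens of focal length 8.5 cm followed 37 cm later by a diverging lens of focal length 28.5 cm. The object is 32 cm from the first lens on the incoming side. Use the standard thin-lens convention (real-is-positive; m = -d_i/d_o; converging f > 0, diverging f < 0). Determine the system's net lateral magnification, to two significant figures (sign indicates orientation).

Lens 1: 1/d_i1 = 1/f_1 - 1/d_o1 = 1/8.5 - 1/32 = 0.08640 cm^-1, so d_i1 = 11.574 cm.
m_1 = -(11.574)/32 = -0.3617.
The intermediate image is 11.574 cm to the right of lens 1, so d_o2 = L - d_i1 = 37 - 11.574 = 25.426 cm.
Lens 2: 1/d_i2 = 1/f_2 - 1/d_o2 = 1/(-28.5) - 1/(25.426) = -0.07442 cm^-1, so d_i2 = -13.438 cm.
m_2 = -(-13.438)/(25.426) = 0.5285.
The system's lateral magnification is m_1 m_2 = (-0.3617)(0.5285) = -0.1912.

-0.19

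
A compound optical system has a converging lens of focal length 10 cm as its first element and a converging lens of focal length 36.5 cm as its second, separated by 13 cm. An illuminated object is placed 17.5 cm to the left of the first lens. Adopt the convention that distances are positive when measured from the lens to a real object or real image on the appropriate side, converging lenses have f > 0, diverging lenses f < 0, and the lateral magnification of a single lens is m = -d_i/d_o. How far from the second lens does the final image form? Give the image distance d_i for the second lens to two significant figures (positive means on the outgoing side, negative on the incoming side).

8.1 cm

Applying the thin-lens equation to the first lens, 1/10 = 1/17.5 + 1/d_i1, which gives d_i1 = 23.333 cm.
This image would form 23.333 cm past lens 1, i.e. 10.333 cm beyond lens 2, so it is a virtual object for lens 2: d_o2 = 13 - 23.333 = -10.333 cm.
Applying the thin-lens equation again with f_2 = 36.5 cm and d_o2 = -10.333 cm gives d_i2 = 8.053 cm.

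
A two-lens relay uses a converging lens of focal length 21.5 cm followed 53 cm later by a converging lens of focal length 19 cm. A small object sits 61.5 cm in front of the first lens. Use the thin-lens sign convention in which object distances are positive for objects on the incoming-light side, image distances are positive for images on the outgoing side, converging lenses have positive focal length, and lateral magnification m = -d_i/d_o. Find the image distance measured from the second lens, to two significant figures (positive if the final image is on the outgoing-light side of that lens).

Applying the thin-lens equation to the first lens, 1/21.5 = 1/61.5 + 1/d_i1, which gives d_i1 = 33.056 cm.
Object distance for lens 2: d_o2 = 53 - 33.056 = 19.944 cm.
Applying the thin-lens equation again with f_2 = 19 cm and d_o2 = 19.944 cm gives d_i2 = 401.517 cm.

400 cm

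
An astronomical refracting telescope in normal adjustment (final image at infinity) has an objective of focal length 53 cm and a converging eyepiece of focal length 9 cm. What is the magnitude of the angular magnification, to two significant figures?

|M| = f_obj/|f_eye| = 53/9 = 5.889.

5.9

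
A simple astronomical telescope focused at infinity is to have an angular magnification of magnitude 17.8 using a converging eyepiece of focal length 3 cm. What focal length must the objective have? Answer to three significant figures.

|M| = f_obj/|f_eye|, so f_obj = |M| x |f_eye| = 17.8 x 3 = 53.400 cm.

53.4 cm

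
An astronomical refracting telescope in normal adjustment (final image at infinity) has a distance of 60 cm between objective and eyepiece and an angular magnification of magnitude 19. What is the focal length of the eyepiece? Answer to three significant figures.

3.00 cm

In normal adjustment the tube length equals f_obj + f_eye and |M| = f_obj/f_eye.
So f_obj = 19 f_eye and 19 f_eye + f_eye = 60 cm, giving f_eye = 60/20 = 3.000 cm and f_obj = 57.000 cm.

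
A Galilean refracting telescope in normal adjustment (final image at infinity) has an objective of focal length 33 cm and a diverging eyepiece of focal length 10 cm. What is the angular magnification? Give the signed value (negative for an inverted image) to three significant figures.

3.30

M = -f_obj/f_eye = -33/(-10) = 3.300.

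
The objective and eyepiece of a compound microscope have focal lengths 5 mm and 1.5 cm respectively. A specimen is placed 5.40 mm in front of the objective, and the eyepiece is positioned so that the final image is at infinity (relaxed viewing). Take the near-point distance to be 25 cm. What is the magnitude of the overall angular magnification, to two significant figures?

210

Convert to cm: f_obj = 5 mm = 0.5 cm; d_o = 5.40 mm = 0.54 cm.
Objective: 1/d_i = 1/f_obj - 1/d_o = 1/0.5 - 1/0.54 = 0.14815 cm^-1, so d_i = 6.750 cm.
m_obj = -d_i/d_o = -6.750/0.54 = -12.500.
Eyepiece angular magnification (image at infinity): M_eye = D/f_e = 25/1.5 = 16.667.
Overall M = m_obj x M_eye = (-12.500)(16.667) = -208.33.
|M| = 208.33.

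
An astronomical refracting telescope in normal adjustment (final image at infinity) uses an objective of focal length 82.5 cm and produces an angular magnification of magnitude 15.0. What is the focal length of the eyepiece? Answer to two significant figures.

|M| = f_obj/f_eye, so f_eye = f_obj/|M| = 82.5/15.0 = 5.500 cm.

5.5 cm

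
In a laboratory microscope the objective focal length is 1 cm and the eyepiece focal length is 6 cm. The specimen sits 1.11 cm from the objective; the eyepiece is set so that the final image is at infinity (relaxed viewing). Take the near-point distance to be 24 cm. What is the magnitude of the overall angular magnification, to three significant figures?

Objective: 1/d_i = 1/f_obj - 1/d_o = 1/1 - 1/1.11 = 0.09910 cm^-1, so d_i = 10.091 cm.
m_obj = -d_i/d_o = -10.091/1.11 = -9.091.
Eyepiece angular magnification (image at infinity): M_eye = D/f_e = 24/6 = 4.000.
Overall M = m_obj x M_eye = (-9.091)(4.000) = -36.36.
|M| = 36.36.

36.4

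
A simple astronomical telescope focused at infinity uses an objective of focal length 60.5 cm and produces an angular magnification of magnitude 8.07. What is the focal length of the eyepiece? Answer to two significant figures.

|M| = f_obj/f_eye, so f_eye = f_obj/|M| = 60.5/8.07 = 7.497 cm.

7.5 cm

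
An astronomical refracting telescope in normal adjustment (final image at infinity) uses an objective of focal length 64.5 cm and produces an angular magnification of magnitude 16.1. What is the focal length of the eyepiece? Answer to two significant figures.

|M| = f_obj/f_eye, so f_eye = f_obj/|M| = 64.5/16.1 = 4.006 cm.

4.0 cm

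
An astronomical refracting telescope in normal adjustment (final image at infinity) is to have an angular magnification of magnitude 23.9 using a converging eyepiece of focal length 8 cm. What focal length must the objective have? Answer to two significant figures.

190 cm

|M| = f_obj/|f_eye|, so f_obj = |M| x |f_eye| = 23.9 x 8 = 191.200 cm.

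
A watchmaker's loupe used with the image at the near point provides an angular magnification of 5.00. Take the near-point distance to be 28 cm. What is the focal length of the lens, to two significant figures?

For the image at the near point, M = 1 + D/f.
f = D/(M - 1) = 28/(5.0 - 1) = 7.000 cm.

7.0 cm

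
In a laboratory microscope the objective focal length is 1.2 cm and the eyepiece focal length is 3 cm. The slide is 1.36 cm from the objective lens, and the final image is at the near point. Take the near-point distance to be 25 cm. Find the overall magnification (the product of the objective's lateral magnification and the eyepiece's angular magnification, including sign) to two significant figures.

Objective: 1/d_i = 1/f_obj - 1/d_o = 1/1.2 - 1/1.36 = 0.09804 cm^-1, so d_i = 10.200 cm.
m_obj = -d_i/d_o = -10.200/1.36 = -7.500.
Eyepiece angular magnification (image at near point): M_eye = 1 + D/f_e = 1 + 25/3 = 9.333.
Overall M = m_obj x M_eye = (-7.500)(9.333) = -70.00.

-70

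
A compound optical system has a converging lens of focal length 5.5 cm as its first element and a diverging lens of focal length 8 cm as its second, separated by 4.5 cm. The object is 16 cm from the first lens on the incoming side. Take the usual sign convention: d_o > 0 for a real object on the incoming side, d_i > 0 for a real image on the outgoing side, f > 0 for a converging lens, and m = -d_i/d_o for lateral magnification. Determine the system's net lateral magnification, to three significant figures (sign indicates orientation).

Applying the thin-lens equation to the first lens, 1/5.5 = 1/16 + 1/d_i1, which gives d_i1 = 8.381 cm.
Its lateral magnification is m_1 = -d_i1/d_o1 = -(8.381)/16 = -0.5238.
Since 8.381 cm > 4.5 cm, the first image lies past the second lens and serves as a virtual object: d_o2 = L - d_i1 = -3.881 cm.
Applying the thin-lens equation again with f_2 = -8 cm and d_o2 = -3.881 cm gives d_i2 = 7.538 cm.
m_2 = -(7.538)/(-3.881) = 1.9422.
Overall magnification: m = m_1 m_2 = -1.0173.

-1.02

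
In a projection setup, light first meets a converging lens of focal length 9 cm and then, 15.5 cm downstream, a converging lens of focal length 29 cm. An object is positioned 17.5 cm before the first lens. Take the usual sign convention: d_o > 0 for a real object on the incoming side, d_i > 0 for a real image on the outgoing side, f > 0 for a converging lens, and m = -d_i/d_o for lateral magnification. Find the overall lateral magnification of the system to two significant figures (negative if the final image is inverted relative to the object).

-0.96

Applying the thin-lens equation to the first lens, 1/9 = 1/17.5 + 1/d_i1, which gives d_i1 = 18.529 cm.
Its lateral magnification is m_1 = -d_i1/d_o1 = -(18.529)/17.5 = -1.0588.
This image would form 18.529 cm past lens 1, i.e. 3.029 cm beyond lens 2, so it is a virtual object for lens 2: d_o2 = 15.5 - 18.529 = -3.029 cm.
Applying the thin-lens equation again with f_2 = 29 cm and d_o2 = -3.029 cm gives d_i2 = 2.743 cm.
m_2 = -(2.743)/(-3.029) = 0.9054.
Overall magnification: m = m_1 m_2 = -0.9587.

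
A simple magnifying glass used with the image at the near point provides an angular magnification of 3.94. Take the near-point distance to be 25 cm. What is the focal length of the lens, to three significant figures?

For the image at the near point, M = 1 + D/f.
f = D/(M - 1) = 25/(3.94 - 1) = 8.503 cm.

8.50 cm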